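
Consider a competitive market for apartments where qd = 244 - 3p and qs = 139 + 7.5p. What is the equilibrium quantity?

Set qd = qs: 244 - 3p = 139 + 7.5p.
105 = 10.5p, so p* = 10.
q* = 244 − 3(10) = 214.

q* = 214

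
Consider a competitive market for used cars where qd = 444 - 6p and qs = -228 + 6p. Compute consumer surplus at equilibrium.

Consumer surplus = 972

Equilibrium: 444 - 6p = -228 + 6p gives p* = 56, q* = 108.
Demand choke price (qd = 0): p = 74.
CS = ½(74 − 56)(108) = 972.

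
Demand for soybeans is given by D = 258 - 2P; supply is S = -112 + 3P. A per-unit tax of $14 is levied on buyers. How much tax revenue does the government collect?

Tax revenue = 1304.8

Pre-tax equilibrium: P* = 74, Q* = 110.
Tax on buyers shifts demand to D = 258 − 2(P + 14) = 230 - 2P.
230 - 2P = -112 + 3P gives seller price Ps = 68.4; buyers pay Pb = 68.4 + 14 = 82.4.
New quantity: Q = 258 − 2(82.4) = 93.2.
Revenue = 14 × 93.2 = 1304.8.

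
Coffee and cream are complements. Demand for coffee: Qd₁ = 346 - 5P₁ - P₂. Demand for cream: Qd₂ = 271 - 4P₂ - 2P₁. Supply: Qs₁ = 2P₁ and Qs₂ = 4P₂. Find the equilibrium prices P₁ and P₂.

P₁ = 2497/54, P₂ = 1205/54

Market 1: 346 - 5P₁ - P₂ = 2P₁ → 7P₁ + P₂ = 346.
Market 2: 8P₂ + 2P₁ = 271.
Eliminating P₂: 8×(1) − 1×(2) gives 54P₁ = 2497, so P₁ = 2497/54.
Back-substitute into (2): P₂ = (271 − 2×2497/54) / 8 = 1205/54.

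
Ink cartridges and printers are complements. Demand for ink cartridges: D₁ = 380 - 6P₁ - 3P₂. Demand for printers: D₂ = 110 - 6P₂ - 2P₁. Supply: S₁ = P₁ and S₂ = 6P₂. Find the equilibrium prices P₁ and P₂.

P₁ = 705/13, P₂ = 5/39

Market 1: 380 - 6P₁ - 3P₂ = P₁ → 7P₁ + 3P₂ = 380.
Market 2: 12P₂ + 2P₁ = 110.
Eliminating P₂: 12×(1) − 3×(2) gives 78P₁ = 4230, so P₁ = 705/13.
Back-substitute into (2): P₂ = (110 − 2×705/13) / 12 = 5/39.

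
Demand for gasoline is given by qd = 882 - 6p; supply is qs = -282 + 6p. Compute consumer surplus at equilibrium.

Consumer surplus = 7500

Equilibrium: 882 - 6p = -282 + 6p gives p* = 97, q* = 300.
Demand choke price (qd = 0): p = 147.
CS = ½(147 − 97)(300) = 7500.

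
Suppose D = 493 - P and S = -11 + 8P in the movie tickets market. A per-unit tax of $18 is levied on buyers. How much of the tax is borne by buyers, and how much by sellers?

Pre-tax equilibrium: P* = 56, Q* = 437.
Tax on buyers shifts demand to D = 493 − 1(P + 18) = 475 - P.
475 - P = -11 + 8P gives seller price Ps = 54; buyers pay Pb = 54 + 18 = 72.
New quantity: Q = 493 − 1(72) = 421.
Buyer burden = 72 − 56 = 16; seller burden = 56 − 54 = 2.

Buyers bear $16, sellers bear $2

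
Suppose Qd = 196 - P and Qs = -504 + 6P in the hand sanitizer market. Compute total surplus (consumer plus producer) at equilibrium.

Total surplus = 5376

Equilibrium: 196 - P = -504 + 6P gives P* = 100, Q* = 96.
Demand choke price: P = 196; supply starts at P = 84.
CS = ½(196 − 100)(96) = 4608; PS = ½(100 − 84)(96) = 768.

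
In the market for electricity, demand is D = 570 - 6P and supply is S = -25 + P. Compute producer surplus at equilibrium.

Producer surplus = 1800

Equilibrium: 570 - 6P = -25 + P gives P* = 85, Q* = 60.
Supply starts at P = 25 (where S = 0).
PS = ½(85 − 25)(60) = 1800.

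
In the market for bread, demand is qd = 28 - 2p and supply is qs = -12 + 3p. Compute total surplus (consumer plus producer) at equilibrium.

Equilibrium: 28 - 2p = -12 + 3p gives p* = 8, q* = 12.
Demand choke price: p = 14; supply starts at p = 4.
CS = ½(14 − 8)(12) = 36; PS = ½(8 − 4)(12) = 24.

Total surplus = 60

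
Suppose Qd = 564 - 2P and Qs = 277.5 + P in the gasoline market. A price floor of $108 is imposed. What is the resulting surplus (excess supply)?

Surplus = 37.5

Equilibrium price would be P* = 95.5, so the floor at 108 binds.
At P = 108: Qd = 348, Qs = 385.5.
Surplus = 385.5 − 348 = 37.5.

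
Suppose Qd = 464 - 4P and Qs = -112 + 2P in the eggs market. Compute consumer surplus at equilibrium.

Equilibrium: 464 - 4P = -112 + 2P gives P* = 96, Q* = 80.
Demand choke price (Qd = 0): P = 116.
CS = ½(116 − 96)(80) = 800.

Consumer surplus = 800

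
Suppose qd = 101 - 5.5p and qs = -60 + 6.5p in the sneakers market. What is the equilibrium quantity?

Set qd = qs: 101 - 5.5p = -60 + 6.5p.
161 = 12p, so p* = 161/12.
q* = 101 − 5.5(161/12) = 653/24.

q* = 653/24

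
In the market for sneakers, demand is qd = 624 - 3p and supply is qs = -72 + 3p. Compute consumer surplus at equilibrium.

Equilibrium: 624 - 3p = -72 + 3p gives p* = 116, q* = 276.
Demand choke price (qd = 0): p = 208.
CS = ½(208 − 116)(276) = 12696.

Consumer surplus = 12696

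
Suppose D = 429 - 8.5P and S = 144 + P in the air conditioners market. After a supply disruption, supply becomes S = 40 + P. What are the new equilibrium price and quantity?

Original equilibrium: P* = 30, Q* = 174.
New equilibrium: 429 - 8.5P = 40 + P, so 389 = 9.5P and P' = 778/19; Q' = 429 − 8.5(778/19) = 1538/19.

P' = 778/19, Q' = 1538/19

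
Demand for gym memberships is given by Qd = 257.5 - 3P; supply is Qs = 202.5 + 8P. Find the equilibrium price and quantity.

P* = 5, Q* = 242.5

Set Qd = Qs: 257.5 - 3P = 202.5 + 8P.
55 = 11P, so P* = 5.
Q* = 257.5 − 3(5) = 242.5.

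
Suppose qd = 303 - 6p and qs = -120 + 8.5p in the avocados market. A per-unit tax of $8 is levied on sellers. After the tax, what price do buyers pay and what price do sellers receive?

Pre-tax equilibrium: p* = 846/29, q* = 3711/29.
Tax on sellers shifts supply to qs = -120 + 8.5(p − 8) = -188 + 8.5p.
303 - 6p = -188 + 8.5p gives buyer price pb = 982/29; sellers receive ps = 982/29 − 8 = 750/29.
New quantity: q = 303 − 6(982/29) = 2895/29.

Buyers pay 982/29, sellers receive 750/29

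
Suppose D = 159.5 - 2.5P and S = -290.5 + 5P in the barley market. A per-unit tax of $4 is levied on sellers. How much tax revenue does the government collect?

Tax revenue = 34/3

Pre-tax equilibrium: P* = 60, Q* = 9.5.
Tax on sellers shifts supply to S = -290.5 + 5(P − 4) = -310.5 + 5P.
159.5 - 2.5P = -310.5 + 5P gives buyer price Pb = 188/3; sellers receive Ps = 188/3 − 4 = 176/3.
New quantity: Q = 159.5 − 2.5(188/3) = 17/6.
Revenue = 4 × 17/6 = 34/3.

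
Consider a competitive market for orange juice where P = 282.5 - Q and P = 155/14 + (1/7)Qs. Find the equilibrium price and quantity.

P* = 45, Q* = 237.5

Set the two price expressions equal: 282.5 - Q = 155/14 + (1/7)Q.
1900/7 = (8/7)Q, so Q* = 237.5.
P* = 282.5 − (1)(237.5) = 45.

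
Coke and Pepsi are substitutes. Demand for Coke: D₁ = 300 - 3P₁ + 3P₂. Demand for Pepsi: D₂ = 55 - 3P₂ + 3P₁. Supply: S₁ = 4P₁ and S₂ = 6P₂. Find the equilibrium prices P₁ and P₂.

P₁ = 955/18, P₂ = 1285/54

Market 1: 300 - 3P₁ + 3P₂ = 4P₁ → 7P₁ - 3P₂ = 300.
Market 2: 9P₂ - 3P₁ = 55.
Eliminating P₂: 9×(1) + 3×(2) gives 54P₁ = 2865, so P₁ = 955/18.
Back-substitute into (2): P₂ = (55 + 3×955/18) / 9 = 1285/54.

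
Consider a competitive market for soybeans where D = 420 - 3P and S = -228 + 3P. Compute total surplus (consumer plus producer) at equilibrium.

Equilibrium: 420 - 3P = -228 + 3P gives P* = 108, Q* = 96.
Demand choke price: P = 140; supply starts at P = 76.
CS = ½(140 − 108)(96) = 1536; PS = ½(108 − 76)(96) = 1536.

Total surplus = 3072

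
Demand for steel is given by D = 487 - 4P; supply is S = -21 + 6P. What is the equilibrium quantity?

Set D = S: 487 - 4P = -21 + 6P.
508 = 10P, so P* = 50.8.
Q* = 487 − 4(50.8) = 283.8.

Q* = 283.8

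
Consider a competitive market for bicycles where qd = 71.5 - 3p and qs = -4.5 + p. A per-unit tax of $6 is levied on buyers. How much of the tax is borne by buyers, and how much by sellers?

Pre-tax equilibrium: p* = 19, q* = 14.5.
Tax on buyers shifts demand to qd = 71.5 − 3(p + 6) = 53.5 - 3p.
53.5 - 3p = -4.5 + p gives seller price ps = 14.5; buyers pay pb = 14.5 + 6 = 20.5.
New quantity: q = 71.5 − 3(20.5) = 10.
Buyer burden = 20.5 − 19 = 1.5; seller burden = 19 − 14.5 = 4.5.

Buyers bear $1.5, sellers bear $4.5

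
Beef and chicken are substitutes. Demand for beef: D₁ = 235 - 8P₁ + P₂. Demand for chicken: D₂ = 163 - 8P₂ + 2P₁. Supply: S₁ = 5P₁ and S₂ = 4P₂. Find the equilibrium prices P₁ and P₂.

P₁ = 2983/154, P₂ = 2589/154

Market 1: 235 - 8P₁ + P₂ = 5P₁ → 13P₁ - P₂ = 235.
Market 2: 12P₂ - 2P₁ = 163.
Eliminating P₂: 12×(1) + 1×(2) gives 154P₁ = 2983, so P₁ = 2983/154.
Back-substitute into (2): P₂ = (163 + 2×2983/154) / 12 = 2589/154.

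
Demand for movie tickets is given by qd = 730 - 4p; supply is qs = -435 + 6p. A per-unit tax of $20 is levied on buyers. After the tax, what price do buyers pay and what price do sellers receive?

Buyers pay $128.5, sellers receive $108.5

Pre-tax equilibrium: p* = 116.5, q* = 264.
Tax on buyers shifts demand to qd = 730 − 4(p + 20) = 650 - 4p.
650 - 4p = -435 + 6p gives seller price ps = 108.5; buyers pay pb = 108.5 + 20 = 128.5.
New quantity: q = 730 − 4(128.5) = 216.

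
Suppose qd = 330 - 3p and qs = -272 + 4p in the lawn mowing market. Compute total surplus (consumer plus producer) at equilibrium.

Equilibrium: 330 - 3p = -272 + 4p gives p* = 86, q* = 72.
Demand choke price: p = 110; supply starts at p = 68.
CS = ½(110 − 86)(72) = 864; PS = ½(86 − 68)(72) = 648.

Total surplus = 1512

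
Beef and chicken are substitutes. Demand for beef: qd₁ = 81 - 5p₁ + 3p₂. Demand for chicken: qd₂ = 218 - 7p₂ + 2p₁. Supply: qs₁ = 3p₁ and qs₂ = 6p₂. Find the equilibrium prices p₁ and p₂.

Market 1: 81 - 5p₁ + 3p₂ = 3p₁ → 8p₁ - 3p₂ = 81.
Market 2: 13p₂ - 2p₁ = 218.
Eliminating p₂: 13×(1) + 3×(2) gives 98p₁ = 1707, so p₁ = 1707/98.
Back-substitute into (2): p₂ = (218 + 2×1707/98) / 13 = 953/49.

p₁ = 1707/98, p₂ = 953/49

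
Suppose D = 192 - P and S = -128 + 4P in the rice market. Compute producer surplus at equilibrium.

Producer surplus = 2048

Equilibrium: 192 - P = -128 + 4P gives P* = 64, Q* = 128.
Supply starts at P = 32 (where S = 0).
PS = ½(64 − 32)(128) = 2048.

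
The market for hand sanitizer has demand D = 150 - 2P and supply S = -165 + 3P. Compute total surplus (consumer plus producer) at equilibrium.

Equilibrium: 150 - 2P = -165 + 3P gives P* = 63, Q* = 24.
Demand choke price: P = 75; supply starts at P = 55.
CS = ½(75 − 63)(24) = 144; PS = ½(63 − 55)(24) = 96.

Total surplus = 240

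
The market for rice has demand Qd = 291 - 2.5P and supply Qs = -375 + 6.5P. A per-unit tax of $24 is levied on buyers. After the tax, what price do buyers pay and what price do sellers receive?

Buyers pay 274/3, sellers receive 202/3

Pre-tax equilibrium: P* = 74, Q* = 106.
Tax on buyers shifts demand to Qd = 291 − 2.5(P + 24) = 231 - 2.5P.
231 - 2.5P = -375 + 6.5P gives seller price Ps = 202/3; buyers pay Pb = 202/3 + 24 = 274/3.
New quantity: Q = 291 − 2.5(274/3) = 188/3.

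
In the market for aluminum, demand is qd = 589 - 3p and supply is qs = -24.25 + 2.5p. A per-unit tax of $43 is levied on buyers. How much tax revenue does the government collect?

Pre-tax equilibrium: p* = 111.5, q* = 254.5.
Tax on buyers shifts demand to qd = 589 − 3(p + 43) = 460 - 3p.
460 - 3p = -24.25 + 2.5p gives seller price ps = 1937/22; buyers pay pb = 1937/22 + 43 = 2883/22.
New quantity: q = 589 − 3(2883/22) = 4309/22.
Revenue = 43 × 4309/22 = 185287/22.

Tax revenue = 185287/22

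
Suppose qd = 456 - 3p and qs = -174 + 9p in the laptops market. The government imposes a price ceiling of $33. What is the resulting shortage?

Shortage = 234

Equilibrium price would be p* = 52.5, so the ceiling at 33 binds.
At p = 33: qd = 456 − 3(33) = 357, qs = -174 + 9(33) = 123.
Shortage = 357 − 123 = 234.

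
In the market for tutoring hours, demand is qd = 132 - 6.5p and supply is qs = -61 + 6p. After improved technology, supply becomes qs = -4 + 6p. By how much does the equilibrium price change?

Original equilibrium: p* = 15.44, q* = 31.64.
New equilibrium: 132 - 6.5p = -4 + 6p, so 136 = 12.5p and p' = 10.88; q' = 132 − 6.5(10.88) = 61.28.
Change in price: 10.88 − 15.44 = -4.56.

Δp = -4.56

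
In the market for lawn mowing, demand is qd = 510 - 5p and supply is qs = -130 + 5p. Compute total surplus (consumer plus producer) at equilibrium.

Equilibrium: 510 - 5p = -130 + 5p gives p* = 64, q* = 190.
Demand choke price: p = 102; supply starts at p = 26.
CS = ½(102 − 64)(190) = 3610; PS = ½(64 − 26)(190) = 3610.

Total surplus = 7220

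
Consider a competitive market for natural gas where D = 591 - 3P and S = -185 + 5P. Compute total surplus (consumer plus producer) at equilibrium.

Equilibrium: 591 - 3P = -185 + 5P gives P* = 97, Q* = 300.
Demand choke price: P = 197; supply starts at P = 37.
CS = ½(197 − 97)(300) = 15000; PS = ½(97 − 37)(300) = 9000.

Total surplus = 24000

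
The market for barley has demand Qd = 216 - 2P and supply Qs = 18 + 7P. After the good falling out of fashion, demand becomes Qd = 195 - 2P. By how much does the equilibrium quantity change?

Original equilibrium: P* = 22, Q* = 172.
New equilibrium: 195 - 2P = 18 + 7P, so 177 = 9P and P' = 59/3; Q' = 195 − 2(59/3) = 467/3.
Change in quantity: 467/3 − 172 = -49/3.

ΔQ = -49/3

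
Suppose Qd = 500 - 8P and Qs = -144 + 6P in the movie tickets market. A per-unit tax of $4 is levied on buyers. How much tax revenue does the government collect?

Tax revenue = 3312/7

Pre-tax equilibrium: P* = 46, Q* = 132.
Tax on buyers shifts demand to Qd = 500 − 8(P + 4) = 468 - 8P.
468 - 8P = -144 + 6P gives seller price Ps = 306/7; buyers pay Pb = 306/7 + 4 = 334/7.
New quantity: Q = 500 − 8(334/7) = 828/7.
Revenue = 4 × 828/7 = 3312/7.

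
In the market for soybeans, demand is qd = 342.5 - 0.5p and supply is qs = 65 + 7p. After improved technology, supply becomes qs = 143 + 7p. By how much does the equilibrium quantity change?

Δq = 5.2

Original equilibrium: p* = 37, q* = 324.
New equilibrium: 342.5 - 0.5p = 143 + 7p, so 199.5 = 7.5p and p' = 26.6; q' = 342.5 − 0.5(26.6) = 329.2.
Change in quantity: 329.2 − 324 = 5.2.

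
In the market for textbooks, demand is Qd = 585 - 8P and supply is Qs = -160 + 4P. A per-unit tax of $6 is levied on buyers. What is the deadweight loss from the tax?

Deadweight loss = 48

Pre-tax equilibrium: P* = 745/12, Q* = 265/3.
Tax on buyers shifts demand to Qd = 585 − 8(P + 6) = 537 - 8P.
537 - 8P = -160 + 4P gives seller price Ps = 697/12; buyers pay Pb = 697/12 + 6 = 769/12.
New quantity: Q = 585 − 8(769/12) = 217/3.
DWL = ½ × 6 × (265/3 − 217/3) = 48.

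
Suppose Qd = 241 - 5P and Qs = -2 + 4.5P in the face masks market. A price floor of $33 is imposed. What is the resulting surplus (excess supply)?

Equilibrium price would be P* = 486/19, so the floor at 33 binds.
At P = 33: Qd = 76, Qs = 146.5.
Surplus = 146.5 − 76 = 70.5.

Surplus = 70.5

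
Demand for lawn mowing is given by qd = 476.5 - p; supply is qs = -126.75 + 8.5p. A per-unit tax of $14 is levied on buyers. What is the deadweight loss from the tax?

Pre-tax equilibrium: p* = 63.5, q* = 413.
Tax on buyers shifts demand to qd = 476.5 − 1(p + 14) = 462.5 - p.
462.5 - p = -126.75 + 8.5p gives seller price ps = 2357/38; buyers pay pb = 2357/38 + 14 = 2889/38.
New quantity: q = 476.5 − 1(2889/38) = 7609/19.
DWL = ½ × 14 × (413 − 7609/19) = 1666/19.

Deadweight loss = 1666/19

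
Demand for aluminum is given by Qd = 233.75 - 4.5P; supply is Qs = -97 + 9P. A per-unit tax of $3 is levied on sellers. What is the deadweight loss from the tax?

Pre-tax equilibrium: P* = 24.5, Q* = 123.5.
Tax on sellers shifts supply to Qs = -97 + 9(P − 3) = -124 + 9P.
233.75 - 4.5P = -124 + 9P gives buyer price Pb = 26.5; sellers receive Ps = 26.5 − 3 = 23.5.
New quantity: Q = 233.75 − 4.5(26.5) = 114.5.
DWL = ½ × 3 × (123.5 − 114.5) = 13.5.

Deadweight loss = 13.5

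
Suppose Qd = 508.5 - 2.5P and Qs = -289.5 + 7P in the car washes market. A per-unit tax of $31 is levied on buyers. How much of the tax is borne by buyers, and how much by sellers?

Pre-tax equilibrium: P* = 84, Q* = 298.5.
Tax on buyers shifts demand to Qd = 508.5 − 2.5(P + 31) = 431 - 2.5P.
431 - 2.5P = -289.5 + 7P gives seller price Ps = 1441/19; buyers pay Pb = 1441/19 + 31 = 2030/19.
New quantity: Q = 508.5 − 2.5(2030/19) = 9173/38.
Buyer burden = 2030/19 − 84 = 434/19; seller burden = 84 − 1441/19 = 155/19.

Buyers bear 434/19, sellers bear 155/19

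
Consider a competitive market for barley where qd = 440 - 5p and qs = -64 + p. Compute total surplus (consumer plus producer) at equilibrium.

Equilibrium: 440 - 5p = -64 + p gives p* = 84, q* = 20.
Demand choke price: p = 88; supply starts at p = 64.
CS = ½(88 − 84)(20) = 40; PS = ½(84 − 64)(20) = 200.

Total surplus = 240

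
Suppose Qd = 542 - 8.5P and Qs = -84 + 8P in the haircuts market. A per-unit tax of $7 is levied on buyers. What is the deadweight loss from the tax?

Deadweight loss = 3332/33

Pre-tax equilibrium: P* = 1252/33, Q* = 7244/33.
Tax on buyers shifts demand to Qd = 542 − 8.5(P + 7) = 482.5 - 8.5P.
482.5 - 8.5P = -84 + 8P gives seller price Ps = 103/3; buyers pay Pb = 103/3 + 7 = 124/3.
New quantity: Q = 542 − 8.5(124/3) = 572/3.
DWL = ½ × 7 × (7244/33 − 572/3) = 3332/33.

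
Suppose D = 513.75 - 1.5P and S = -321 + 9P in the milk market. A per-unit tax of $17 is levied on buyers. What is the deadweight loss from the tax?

Pre-tax equilibrium: P* = 79.5, Q* = 394.5.
Tax on buyers shifts demand to D = 513.75 − 1.5(P + 17) = 488.25 - 1.5P.
488.25 - 1.5P = -321 + 9P gives seller price Ps = 1079/14; buyers pay Pb = 1079/14 + 17 = 1317/14.
New quantity: Q = 513.75 − 1.5(1317/14) = 5217/14.
DWL = ½ × 17 × (394.5 − 5217/14) = 2601/14.

Deadweight loss = 2601/14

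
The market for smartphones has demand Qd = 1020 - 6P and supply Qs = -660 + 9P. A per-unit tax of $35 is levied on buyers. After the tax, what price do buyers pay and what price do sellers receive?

Buyers pay $133, sellers receive $98

Pre-tax equilibrium: P* = 112, Q* = 348.
Tax on buyers shifts demand to Qd = 1020 − 6(P + 35) = 810 - 6P.
810 - 6P = -660 + 9P gives seller price Ps = 98; buyers pay Pb = 98 + 35 = 133.
New quantity: Q = 1020 − 6(133) = 222.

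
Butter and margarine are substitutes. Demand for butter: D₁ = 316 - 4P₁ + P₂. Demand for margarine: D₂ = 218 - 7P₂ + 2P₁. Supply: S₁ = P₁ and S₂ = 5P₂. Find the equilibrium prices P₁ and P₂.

P₁ = 2005/29, P₂ = 861/29

Market 1: 316 - 4P₁ + P₂ = P₁ → 5P₁ - P₂ = 316.
Market 2: 12P₂ - 2P₁ = 218.
Eliminating P₂: 12×(1) + 1×(2) gives 58P₁ = 4010, so P₁ = 2005/29.
Back-substitute into (2): P₂ = (218 + 2×2005/29) / 12 = 861/29.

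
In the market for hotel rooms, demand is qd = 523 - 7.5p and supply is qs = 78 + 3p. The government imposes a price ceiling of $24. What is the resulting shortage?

Shortage = 193

Equilibrium price would be p* = 890/21, so the ceiling at 24 binds.
At p = 24: qd = 523 − 7.5(24) = 343, qs = 78 + 3(24) = 150.
Shortage = 343 − 150 = 193.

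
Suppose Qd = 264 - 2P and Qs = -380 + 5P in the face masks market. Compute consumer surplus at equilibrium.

Equilibrium: 264 - 2P = -380 + 5P gives P* = 92, Q* = 80.
Demand choke price (Qd = 0): P = 132.
CS = ½(132 − 92)(80) = 1600.

Consumer surplus = 1600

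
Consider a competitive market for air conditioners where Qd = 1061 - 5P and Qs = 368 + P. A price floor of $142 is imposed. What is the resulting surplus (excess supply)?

Equilibrium price would be P* = 115.5, so the floor at 142 binds.
At P = 142: Qd = 351, Qs = 510.
Surplus = 510 − 351 = 159.

Surplus = 159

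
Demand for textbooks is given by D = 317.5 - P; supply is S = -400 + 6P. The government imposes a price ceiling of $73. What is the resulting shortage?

Equilibrium price would be P* = 102.5, so the ceiling at 73 binds.
At P = 73: D = 317.5 − 1(73) = 244.5, S = -400 + 6(73) = 38.
Shortage = 244.5 − 38 = 206.5.

Shortage = 206.5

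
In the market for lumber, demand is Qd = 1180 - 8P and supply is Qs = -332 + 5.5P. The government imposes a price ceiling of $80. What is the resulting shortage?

Equilibrium price would be P* = 112, so the ceiling at 80 binds.
At P = 80: Qd = 1180 − 8(80) = 540, Qs = -332 + 5.5(80) = 108.
Shortage = 540 − 108 = 432.

Shortage = 432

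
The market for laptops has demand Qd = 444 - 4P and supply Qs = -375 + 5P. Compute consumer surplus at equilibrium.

Consumer surplus = 800

Equilibrium: 444 - 4P = -375 + 5P gives P* = 91, Q* = 80.
Demand choke price (Qd = 0): P = 111.
CS = ½(111 − 91)(80) = 800.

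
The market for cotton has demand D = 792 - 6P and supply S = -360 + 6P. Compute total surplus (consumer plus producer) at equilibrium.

Total surplus = 7776

Equilibrium: 792 - 6P = -360 + 6P gives P* = 96, Q* = 216.
Demand choke price: P = 132; supply starts at P = 60.
CS = ½(132 − 96)(216) = 3888; PS = ½(96 − 60)(216) = 3888.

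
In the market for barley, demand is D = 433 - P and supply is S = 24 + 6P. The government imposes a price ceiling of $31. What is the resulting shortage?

Equilibrium price would be P* = 409/7, so the ceiling at 31 binds.
At P = 31: D = 433 − 1(31) = 402, S = 24 + 6(31) = 210.
Shortage = 402 − 210 = 192.

Shortage = 192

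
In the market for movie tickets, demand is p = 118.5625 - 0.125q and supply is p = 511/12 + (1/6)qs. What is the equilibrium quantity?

q* = 260.5

Set the two price expressions equal: 118.5625 - 0.125q = 511/12 + (1/6)q.
3647/48 = (7/24)q, so q* = 260.5.
p* = 118.5625 − (0.125)(260.5) = 86.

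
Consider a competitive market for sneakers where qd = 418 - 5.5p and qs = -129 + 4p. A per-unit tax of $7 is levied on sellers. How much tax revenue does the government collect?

Pre-tax equilibrium: p* = 1094/19, q* = 1925/19.
Tax on sellers shifts supply to qs = -129 + 4(p − 7) = -157 + 4p.
418 - 5.5p = -157 + 4p gives buyer price pb = 1150/19; sellers receive ps = 1150/19 − 7 = 1017/19.
New quantity: q = 418 − 5.5(1150/19) = 1617/19.
Revenue = 7 × 1617/19 = 11319/19.

Tax revenue = 11319/19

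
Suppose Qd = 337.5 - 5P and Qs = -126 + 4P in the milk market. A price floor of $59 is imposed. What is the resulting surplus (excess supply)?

Surplus = 67.5

Equilibrium price would be P* = 51.5, so the floor at 59 binds.
At P = 59: Qd = 42.5, Qs = 110.
Surplus = 110 − 42.5 = 67.5.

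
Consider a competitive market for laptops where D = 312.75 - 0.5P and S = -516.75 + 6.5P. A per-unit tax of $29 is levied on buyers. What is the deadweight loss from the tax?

Deadweight loss = 10933/56

Pre-tax equilibrium: P* = 118.5, Q* = 253.5.
Tax on buyers shifts demand to D = 312.75 − 0.5(P + 29) = 298.25 - 0.5P.
298.25 - 0.5P = -516.75 + 6.5P gives seller price Ps = 815/7; buyers pay Pb = 815/7 + 29 = 1018/7.
New quantity: Q = 312.75 − 0.5(1018/7) = 6721/28.
DWL = ½ × 29 × (253.5 − 6721/28) = 10933/56.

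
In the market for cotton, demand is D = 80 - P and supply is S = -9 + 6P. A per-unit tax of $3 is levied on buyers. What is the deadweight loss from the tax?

Deadweight loss = 27/7

Pre-tax equilibrium: P* = 89/7, Q* = 471/7.
Tax on buyers shifts demand to D = 80 − 1(P + 3) = 77 - P.
77 - P = -9 + 6P gives seller price Ps = 86/7; buyers pay Pb = 86/7 + 3 = 107/7.
New quantity: Q = 80 − 1(107/7) = 453/7.
DWL = ½ × 3 × (471/7 − 453/7) = 27/7.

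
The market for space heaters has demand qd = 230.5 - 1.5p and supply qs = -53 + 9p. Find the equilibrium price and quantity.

p* = 27, q* = 190

Set qd = qs: 230.5 - 1.5p = -53 + 9p.
283.5 = 10.5p, so p* = 27.
q* = 230.5 − 1.5(27) = 190.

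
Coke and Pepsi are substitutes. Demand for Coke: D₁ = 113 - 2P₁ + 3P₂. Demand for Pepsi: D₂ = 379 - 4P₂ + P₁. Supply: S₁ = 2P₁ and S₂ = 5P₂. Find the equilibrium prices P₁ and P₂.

Market 1: 113 - 2P₁ + 3P₂ = 2P₁ → 4P₁ - 3P₂ = 113.
Market 2: 9P₂ - P₁ = 379.
Eliminating P₂: 9×(1) + 3×(2) gives 33P₁ = 2154, so P₁ = 718/11.
Back-substitute into (2): P₂ = (379 + 1×718/11) / 9 = 543/11.

P₁ = 718/11, P₂ = 543/11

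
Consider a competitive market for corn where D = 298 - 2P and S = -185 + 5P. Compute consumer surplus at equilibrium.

Equilibrium: 298 - 2P = -185 + 5P gives P* = 69, Q* = 160.
Demand choke price (D = 0): P = 149.
CS = ½(149 − 69)(160) = 6400.

Consumer surplus = 6400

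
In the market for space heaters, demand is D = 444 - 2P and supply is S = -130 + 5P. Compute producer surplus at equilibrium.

Equilibrium: 444 - 2P = -130 + 5P gives P* = 82, Q* = 280.
Supply starts at P = 26 (where S = 0).
PS = ½(82 − 26)(280) = 7840.

Producer surplus = 7840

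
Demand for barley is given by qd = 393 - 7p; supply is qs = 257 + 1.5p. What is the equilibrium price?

p* = 16

Set qd = qs: 393 - 7p = 257 + 1.5p.
136 = 8.5p, so p* = 16.
q* = 393 − 7(16) = 281.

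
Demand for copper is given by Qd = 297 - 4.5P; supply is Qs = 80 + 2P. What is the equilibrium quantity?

Set Qd = Qs: 297 - 4.5P = 80 + 2P.
217 = 6.5P, so P* = 434/13.
Q* = 297 − 4.5(434/13) = 1908/13.

Q* = 1908/13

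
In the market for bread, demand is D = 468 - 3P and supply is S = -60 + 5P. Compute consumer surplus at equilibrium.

Equilibrium: 468 - 3P = -60 + 5P gives P* = 66, Q* = 270.
Demand choke price (D = 0): P = 156.
CS = ½(156 − 66)(270) = 12150.

Consumer surplus = 12150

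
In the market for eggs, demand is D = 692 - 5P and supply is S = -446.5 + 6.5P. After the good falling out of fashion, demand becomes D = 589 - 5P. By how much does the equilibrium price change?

Original equilibrium: P* = 99, Q* = 197.
New equilibrium: 589 - 5P = -446.5 + 6.5P, so 1035.5 = 11.5P and P' = 2071/23; Q' = 589 − 5(2071/23) = 3192/23.
Change in price: 2071/23 − 99 = -206/23.

ΔP = -206/23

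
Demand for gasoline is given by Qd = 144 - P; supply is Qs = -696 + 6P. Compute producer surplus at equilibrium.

Producer surplus = 48

Equilibrium: 144 - P = -696 + 6P gives P* = 120, Q* = 24.
Supply starts at P = 116 (where Qs = 0).
PS = ½(120 − 116)(24) = 48.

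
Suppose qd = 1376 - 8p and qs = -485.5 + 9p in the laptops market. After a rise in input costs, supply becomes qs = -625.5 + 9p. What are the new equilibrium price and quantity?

p' = 4003/34, q' = 7380/17

Original equilibrium: p* = 109.5, q* = 500.
New equilibrium: 1376 - 8p = -625.5 + 9p, so 2001.5 = 17p and p' = 4003/34; q' = 1376 − 8(4003/34) = 7380/17.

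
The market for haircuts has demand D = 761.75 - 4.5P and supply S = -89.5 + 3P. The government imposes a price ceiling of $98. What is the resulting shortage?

Equilibrium price would be P* = 113.5, so the ceiling at 98 binds.
At P = 98: D = 761.75 − 4.5(98) = 320.75, S = -89.5 + 3(98) = 204.5.
Shortage = 320.75 − 204.5 = 116.25.

Shortage = 116.25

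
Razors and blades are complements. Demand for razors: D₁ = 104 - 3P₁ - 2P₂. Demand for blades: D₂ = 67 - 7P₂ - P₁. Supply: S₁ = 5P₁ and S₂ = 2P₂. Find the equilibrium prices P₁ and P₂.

P₁ = 401/35, P₂ = 216/35

Market 1: 104 - 3P₁ - 2P₂ = 5P₁ → 8P₁ + 2P₂ = 104.
Market 2: 9P₂ + P₁ = 67.
Eliminating P₂: 9×(1) − 2×(2) gives 70P₁ = 802, so P₁ = 401/35.
Back-substitute into (2): P₂ = (67 − 1×401/35) / 9 = 216/35.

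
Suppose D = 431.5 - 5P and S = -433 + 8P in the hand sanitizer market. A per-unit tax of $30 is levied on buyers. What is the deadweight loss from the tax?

Pre-tax equilibrium: P* = 66.5, Q* = 99.
Tax on buyers shifts demand to D = 431.5 − 5(P + 30) = 281.5 - 5P.
281.5 - 5P = -433 + 8P gives seller price Ps = 1429/26; buyers pay Pb = 1429/26 + 30 = 2209/26.
New quantity: Q = 431.5 − 5(2209/26) = 87/13.
DWL = ½ × 30 × (99 − 87/13) = 18000/13.

Deadweight loss = 18000/13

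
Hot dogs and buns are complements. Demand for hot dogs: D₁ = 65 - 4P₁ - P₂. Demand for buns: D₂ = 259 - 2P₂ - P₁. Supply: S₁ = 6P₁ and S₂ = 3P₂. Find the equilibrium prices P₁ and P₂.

P₁ = 66/49, P₂ = 2525/49

Market 1: 65 - 4P₁ - P₂ = 6P₁ → 10P₁ + P₂ = 65.
Market 2: 5P₂ + P₁ = 259.
Eliminating P₂: 5×(1) − 1×(2) gives 49P₁ = 66, so P₁ = 66/49.
Back-substitute into (2): P₂ = (259 − 1×66/49) / 5 = 2525/49.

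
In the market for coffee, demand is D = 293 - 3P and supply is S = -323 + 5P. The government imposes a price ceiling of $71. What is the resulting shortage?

Shortage = 48

Equilibrium price would be P* = 77, so the ceiling at 71 binds.
At P = 71: D = 293 − 3(71) = 80, S = -323 + 5(71) = 32.
Shortage = 80 − 32 = 48.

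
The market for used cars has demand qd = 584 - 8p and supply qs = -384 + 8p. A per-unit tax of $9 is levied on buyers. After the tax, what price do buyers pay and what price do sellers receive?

Buyers pay $65, sellers receive $56

Pre-tax equilibrium: p* = 60.5, q* = 100.
Tax on buyers shifts demand to qd = 584 − 8(p + 9) = 512 - 8p.
512 - 8p = -384 + 8p gives seller price ps = 56; buyers pay pb = 56 + 9 = 65.
New quantity: q = 584 − 8(65) = 64.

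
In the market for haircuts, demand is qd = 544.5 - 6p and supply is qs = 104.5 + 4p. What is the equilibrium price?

Set qd = qs: 544.5 - 6p = 104.5 + 4p.
440 = 10p, so p* = 44.
q* = 544.5 − 6(44) = 280.5.

p* = 44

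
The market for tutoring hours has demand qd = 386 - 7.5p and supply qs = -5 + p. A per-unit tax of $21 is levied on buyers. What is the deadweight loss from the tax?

Deadweight loss = 6615/34

Pre-tax equilibrium: p* = 46, q* = 41.
Tax on buyers shifts demand to qd = 386 − 7.5(p + 21) = 228.5 - 7.5p.
228.5 - 7.5p = -5 + p gives seller price ps = 467/17; buyers pay pb = 467/17 + 21 = 824/17.
New quantity: q = 386 − 7.5(824/17) = 382/17.
DWL = ½ × 21 × (41 − 382/17) = 6615/34.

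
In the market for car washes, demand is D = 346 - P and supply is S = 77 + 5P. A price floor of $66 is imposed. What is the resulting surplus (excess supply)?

Surplus = 127

Equilibrium price would be P* = 269/6, so the floor at 66 binds.
At P = 66: D = 280, S = 407.
Surplus = 407 − 280 = 127.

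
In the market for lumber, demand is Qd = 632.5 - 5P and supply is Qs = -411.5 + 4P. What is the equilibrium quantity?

Set Qd = Qs: 632.5 - 5P = -411.5 + 4P.
1044 = 9P, so P* = 116.
Q* = 632.5 − 5(116) = 52.5.

Q* = 52.5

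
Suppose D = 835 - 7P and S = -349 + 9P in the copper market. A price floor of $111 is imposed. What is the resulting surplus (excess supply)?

Equilibrium price would be P* = 74, so the floor at 111 binds.
At P = 111: D = 58, S = 650.
Surplus = 650 − 58 = 592.

Surplus = 592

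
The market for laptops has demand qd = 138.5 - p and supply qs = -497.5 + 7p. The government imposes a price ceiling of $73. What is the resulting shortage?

Shortage = 52

Equilibrium price would be p* = 79.5, so the ceiling at 73 binds.
At p = 73: qd = 138.5 − 1(73) = 65.5, qs = -497.5 + 7(73) = 13.5.
Shortage = 65.5 − 13.5 = 52.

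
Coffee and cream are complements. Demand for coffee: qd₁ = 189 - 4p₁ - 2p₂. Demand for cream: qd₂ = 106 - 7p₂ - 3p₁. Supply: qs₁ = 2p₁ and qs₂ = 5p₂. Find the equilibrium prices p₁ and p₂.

p₁ = 1028/33, p₂ = 23/22

Market 1: 189 - 4p₁ - 2p₂ = 2p₁ → 6p₁ + 2p₂ = 189.
Market 2: 12p₂ + 3p₁ = 106.
Eliminating p₂: 12×(1) − 2×(2) gives 66p₁ = 2056, so p₁ = 1028/33.
Back-substitute into (2): p₂ = (106 − 3×1028/33) / 12 = 23/22.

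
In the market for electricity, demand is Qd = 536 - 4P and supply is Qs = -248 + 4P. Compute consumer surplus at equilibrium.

Equilibrium: 536 - 4P = -248 + 4P gives P* = 98, Q* = 144.
Demand choke price (Qd = 0): P = 134.
CS = ½(134 − 98)(144) = 2592.

Consumer surplus = 2592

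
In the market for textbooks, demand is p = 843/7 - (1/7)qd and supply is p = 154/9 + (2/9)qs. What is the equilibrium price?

Set the two price expressions equal: 843/7 - (1/7)q = 154/9 + (2/9)q.
6509/63 = (23/63)q, so q* = 283.
p* = 843/7 − (1/7)(283) = 80.

p* = 80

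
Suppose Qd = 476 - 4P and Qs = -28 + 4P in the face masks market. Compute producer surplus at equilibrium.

Equilibrium: 476 - 4P = -28 + 4P gives P* = 63, Q* = 224.
Supply starts at P = 7 (where Qs = 0).
PS = ½(63 − 7)(224) = 6272.

Producer surplus = 6272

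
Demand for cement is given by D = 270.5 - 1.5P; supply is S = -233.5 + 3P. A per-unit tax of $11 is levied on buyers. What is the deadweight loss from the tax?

Pre-tax equilibrium: P* = 112, Q* = 102.5.
Tax on buyers shifts demand to D = 270.5 − 1.5(P + 11) = 254 - 1.5P.
254 - 1.5P = -233.5 + 3P gives seller price Ps = 325/3; buyers pay Pb = 325/3 + 11 = 358/3.
New quantity: Q = 270.5 − 1.5(358/3) = 91.5.
DWL = ½ × 11 × (102.5 − 91.5) = 60.5.

Deadweight loss = 60.5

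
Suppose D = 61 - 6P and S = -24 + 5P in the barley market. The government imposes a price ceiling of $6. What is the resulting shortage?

Shortage = 19

Equilibrium price would be P* = 85/11, so the ceiling at 6 binds.
At P = 6: D = 61 − 6(6) = 25, S = -24 + 5(6) = 6.
Shortage = 25 − 6 = 19.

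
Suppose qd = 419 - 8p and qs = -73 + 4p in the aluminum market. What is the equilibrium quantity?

Set qd = qs: 419 - 8p = -73 + 4p.
492 = 12p, so p* = 41.
q* = 419 − 8(41) = 91.

q* = 91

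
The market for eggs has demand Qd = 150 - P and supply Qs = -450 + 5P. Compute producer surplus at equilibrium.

Producer surplus = 250

Equilibrium: 150 - P = -450 + 5P gives P* = 100, Q* = 50.
Supply starts at P = 90 (where Qs = 0).
PS = ½(100 − 90)(50) = 250.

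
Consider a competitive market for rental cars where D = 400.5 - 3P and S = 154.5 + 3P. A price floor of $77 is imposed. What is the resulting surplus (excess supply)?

Equilibrium price would be P* = 41, so the floor at 77 binds.
At P = 77: D = 169.5, S = 385.5.
Surplus = 385.5 − 169.5 = 216.

Surplus = 216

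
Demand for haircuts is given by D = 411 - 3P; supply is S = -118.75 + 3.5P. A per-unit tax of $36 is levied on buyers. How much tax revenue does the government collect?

Pre-tax equilibrium: P* = 81.5, Q* = 166.5.
Tax on buyers shifts demand to D = 411 − 3(P + 36) = 303 - 3P.
303 - 3P = -118.75 + 3.5P gives seller price Ps = 1687/26; buyers pay Pb = 1687/26 + 36 = 2623/26.
New quantity: Q = 411 − 3(2623/26) = 2817/26.
Revenue = 36 × 2817/26 = 50706/13.

Tax revenue = 50706/13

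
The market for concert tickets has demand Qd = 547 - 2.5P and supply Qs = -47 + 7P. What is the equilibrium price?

Set Qd = Qs: 547 - 2.5P = -47 + 7P.
594 = 9.5P, so P* = 1188/19.
Q* = 547 − 2.5(1188/19) = 7423/19.

P* = 1188/19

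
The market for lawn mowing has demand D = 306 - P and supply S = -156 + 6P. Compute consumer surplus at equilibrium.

Equilibrium: 306 - P = -156 + 6P gives P* = 66, Q* = 240.
Demand choke price (D = 0): P = 306.
CS = ½(306 − 66)(240) = 28800.

Consumer surplus = 28800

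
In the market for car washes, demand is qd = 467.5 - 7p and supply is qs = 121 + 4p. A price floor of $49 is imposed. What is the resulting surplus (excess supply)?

Equilibrium price would be p* = 31.5, so the floor at 49 binds.
At p = 49: qd = 124.5, qs = 317.
Surplus = 317 − 124.5 = 192.5.

Surplus = 192.5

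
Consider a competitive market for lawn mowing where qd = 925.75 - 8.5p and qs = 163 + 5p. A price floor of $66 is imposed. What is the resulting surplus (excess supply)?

Equilibrium price would be p* = 56.5, so the floor at 66 binds.
At p = 66: qd = 364.75, qs = 493.
Surplus = 493 − 364.75 = 128.25.

Surplus = 128.25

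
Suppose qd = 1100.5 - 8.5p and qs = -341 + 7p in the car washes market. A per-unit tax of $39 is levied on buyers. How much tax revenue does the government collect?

Pre-tax equilibrium: p* = 93, q* = 310.
Tax on buyers shifts demand to qd = 1100.5 − 8.5(p + 39) = 769 - 8.5p.
769 - 8.5p = -341 + 7p gives seller price ps = 2220/31; buyers pay pb = 2220/31 + 39 = 3429/31.
New quantity: q = 1100.5 − 8.5(3429/31) = 4969/31.
Revenue = 39 × 4969/31 = 193791/31.

Tax revenue = 193791/31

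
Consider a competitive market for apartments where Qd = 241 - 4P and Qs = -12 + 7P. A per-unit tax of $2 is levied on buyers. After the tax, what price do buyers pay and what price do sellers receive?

Pre-tax equilibrium: P* = 23, Q* = 149.
Tax on buyers shifts demand to Qd = 241 − 4(P + 2) = 233 - 4P.
233 - 4P = -12 + 7P gives seller price Ps = 245/11; buyers pay Pb = 245/11 + 2 = 267/11.
New quantity: Q = 241 − 4(267/11) = 1583/11.

Buyers pay 267/11, sellers receive 245/11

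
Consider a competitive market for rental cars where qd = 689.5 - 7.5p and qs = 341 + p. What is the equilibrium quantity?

q* = 382

Set qd = qs: 689.5 - 7.5p = 341 + p.
348.5 = 8.5p, so p* = 41.
q* = 689.5 − 7.5(41) = 382.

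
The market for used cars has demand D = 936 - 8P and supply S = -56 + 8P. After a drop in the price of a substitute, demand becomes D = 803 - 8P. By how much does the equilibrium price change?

Original equilibrium: P* = 62, Q* = 440.
New equilibrium: 803 - 8P = -56 + 8P, so 859 = 16P and P' = 53.6875; Q' = 803 − 8(53.6875) = 373.5.
Change in price: 53.6875 − 62 = -8.3125.

ΔP = -8.3125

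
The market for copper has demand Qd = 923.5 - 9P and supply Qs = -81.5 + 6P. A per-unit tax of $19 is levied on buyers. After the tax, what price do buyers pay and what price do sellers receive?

Buyers pay $74.6, sellers receive $55.6

Pre-tax equilibrium: P* = 67, Q* = 320.5.
Tax on buyers shifts demand to Qd = 923.5 − 9(P + 19) = 752.5 - 9P.
752.5 - 9P = -81.5 + 6P gives seller price Ps = 55.6; buyers pay Pb = 55.6 + 19 = 74.6.
New quantity: Q = 923.5 − 9(74.6) = 252.1.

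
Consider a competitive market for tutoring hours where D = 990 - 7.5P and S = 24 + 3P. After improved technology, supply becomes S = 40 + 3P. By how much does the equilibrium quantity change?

ΔQ = 80/7

Original equilibrium: P* = 92, Q* = 300.
New equilibrium: 990 - 7.5P = 40 + 3P, so 950 = 10.5P and P' = 1900/21; Q' = 990 − 7.5(1900/21) = 2180/7.
Change in quantity: 2180/7 − 300 = 80/7.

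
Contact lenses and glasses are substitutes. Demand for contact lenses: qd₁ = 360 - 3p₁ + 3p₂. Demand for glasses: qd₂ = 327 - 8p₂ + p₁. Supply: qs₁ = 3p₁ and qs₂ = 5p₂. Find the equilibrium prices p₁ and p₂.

Market 1: 360 - 3p₁ + 3p₂ = 3p₁ → 6p₁ - 3p₂ = 360.
Market 2: 13p₂ - p₁ = 327.
Eliminating p₂: 13×(1) + 3×(2) gives 75p₁ = 5661, so p₁ = 75.48.
Back-substitute into (2): p₂ = (327 + 1×75.48) / 13 = 30.96.

p₁ = 75.48, p₂ = 30.96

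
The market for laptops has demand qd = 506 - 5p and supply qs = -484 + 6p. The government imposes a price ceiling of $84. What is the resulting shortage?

Shortage = 66

Equilibrium price would be p* = 90, so the ceiling at 84 binds.
At p = 84: qd = 506 − 5(84) = 86, qs = -484 + 6(84) = 20.
Shortage = 86 − 20 = 66.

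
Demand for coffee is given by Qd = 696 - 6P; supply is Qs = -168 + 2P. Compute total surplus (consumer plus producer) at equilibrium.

Total surplus = 768

Equilibrium: 696 - 6P = -168 + 2P gives P* = 108, Q* = 48.
Demand choke price: P = 116; supply starts at P = 84.
CS = ½(116 − 108)(48) = 192; PS = ½(108 − 84)(48) = 576.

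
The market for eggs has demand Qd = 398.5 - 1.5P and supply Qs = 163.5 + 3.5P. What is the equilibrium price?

Set Qd = Qs: 398.5 - 1.5P = 163.5 + 3.5P.
235 = 5P, so P* = 47.
Q* = 398.5 − 1.5(47) = 328.

P* = 47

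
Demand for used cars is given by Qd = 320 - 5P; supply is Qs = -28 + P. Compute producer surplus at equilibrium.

Producer surplus = 450

Equilibrium: 320 - 5P = -28 + P gives P* = 58, Q* = 30.
Supply starts at P = 28 (where Qs = 0).
PS = ½(58 − 28)(30) = 450.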